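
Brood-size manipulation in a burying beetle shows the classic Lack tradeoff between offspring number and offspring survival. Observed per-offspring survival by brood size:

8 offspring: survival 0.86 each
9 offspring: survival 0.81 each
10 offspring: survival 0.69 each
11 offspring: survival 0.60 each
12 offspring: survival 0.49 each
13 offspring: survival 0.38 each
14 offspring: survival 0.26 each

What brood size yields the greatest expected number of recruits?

9

Expected recruits = c × s(c):
  c=8: 8 × 0.86 = 6.880
  c=9: 9 × 0.81 = 7.290
  c=10: 10 × 0.69 = 6.900
  c=11: 11 × 0.60 = 6.600
  c=12: 12 × 0.49 = 5.880
  c=13: 13 × 0.38 = 4.940
  c=14: 14 × 0.26 = 3.640
Maximum at c = 9 (7.290 recruits).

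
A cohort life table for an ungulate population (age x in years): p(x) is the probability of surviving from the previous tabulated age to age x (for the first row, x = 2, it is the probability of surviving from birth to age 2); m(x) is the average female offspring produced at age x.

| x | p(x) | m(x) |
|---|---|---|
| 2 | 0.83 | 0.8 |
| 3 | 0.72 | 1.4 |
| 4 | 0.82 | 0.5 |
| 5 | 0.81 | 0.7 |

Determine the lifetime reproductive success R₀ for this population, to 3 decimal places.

2.024

Survivorship from birth: l_x = p_2·p_3·…·p_x.
  l_2 = 0.83000
  l_3 = 0.59760
  l_4 = 0.49003
  l_5 = 0.39693
R₀ = Σ l_x m(x):
  age 2: 0.83000 × 0.8 = 0.6640
  age 3: 0.59760 × 1.4 = 0.8366
  age 4: 0.49003 × 0.5 = 0.2450
  age 5: 0.39693 × 0.7 = 0.2779
R₀ = 0.6640 + 0.8366 + 0.2450 + 0.2779 = 2.0235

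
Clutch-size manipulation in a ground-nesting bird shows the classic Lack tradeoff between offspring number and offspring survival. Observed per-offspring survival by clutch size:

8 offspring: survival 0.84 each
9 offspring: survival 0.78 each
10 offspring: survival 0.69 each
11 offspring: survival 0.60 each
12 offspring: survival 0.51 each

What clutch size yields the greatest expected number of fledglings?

Expected fledglings = c × s(c):
  c=8: 8 × 0.84 = 6.720
  c=9: 9 × 0.78 = 7.020
  c=10: 10 × 0.69 = 6.900
  c=11: 11 × 0.60 = 6.600
  c=12: 12 × 0.51 = 6.120
Maximum at c = 9 (7.020 fledglings).

9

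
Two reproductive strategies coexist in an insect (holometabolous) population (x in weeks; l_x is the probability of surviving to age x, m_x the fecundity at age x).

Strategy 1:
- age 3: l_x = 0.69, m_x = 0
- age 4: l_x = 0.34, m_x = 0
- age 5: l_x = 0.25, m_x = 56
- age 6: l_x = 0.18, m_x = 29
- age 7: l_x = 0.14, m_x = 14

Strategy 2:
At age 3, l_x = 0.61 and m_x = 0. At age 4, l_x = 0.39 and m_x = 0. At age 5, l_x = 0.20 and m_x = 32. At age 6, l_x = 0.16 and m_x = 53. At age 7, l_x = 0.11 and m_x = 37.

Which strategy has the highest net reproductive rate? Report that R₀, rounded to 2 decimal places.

Strategy 1: R₀ = 0.69×0 + 0.34×0 + 0.25×56 + 0.18×29 + 0.14×14 = 21.1800
Strategy 2: R₀ = 0.61×0 + 0.39×0 + 0.20×32 + 0.16×53 + 0.11×37 = 18.9500
Highest R₀: strategy 1 with 21.1800.

21.18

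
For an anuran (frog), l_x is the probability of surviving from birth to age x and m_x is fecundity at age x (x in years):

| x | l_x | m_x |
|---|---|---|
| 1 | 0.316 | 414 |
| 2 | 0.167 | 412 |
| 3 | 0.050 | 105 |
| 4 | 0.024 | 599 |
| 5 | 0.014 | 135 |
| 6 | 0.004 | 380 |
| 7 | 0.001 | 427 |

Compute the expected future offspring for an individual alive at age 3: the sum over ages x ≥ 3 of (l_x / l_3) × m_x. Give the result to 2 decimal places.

469.26

l_3 = 0.050. Conditional survival from age 3 to x is l_x / l_3.
  x=3: (0.050/0.050) × 105 = 105.0000
  x=4: (0.024/0.050) × 599 = 287.5200
  x=5: (0.014/0.050) × 135 = 37.8000
  x=6: (0.004/0.050) × 380 = 30.4000
  x=7: (0.001/0.050) × 427 = 8.5400
Sum = 105.0000 + 287.5200 + 37.8000 + 30.4000 + 8.5400 = 469.2600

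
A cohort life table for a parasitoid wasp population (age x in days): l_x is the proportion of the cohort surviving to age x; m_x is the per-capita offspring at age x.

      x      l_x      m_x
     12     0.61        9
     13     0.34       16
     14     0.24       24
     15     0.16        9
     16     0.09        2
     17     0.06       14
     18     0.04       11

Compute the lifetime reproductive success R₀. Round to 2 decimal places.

19.59

R₀ = Σ l_x m_x:
  age 12: 0.61 × 9 = 5.4900
  age 13: 0.34 × 16 = 5.4400
  age 14: 0.24 × 24 = 5.7600
  age 15: 0.16 × 9 = 1.4400
  age 16: 0.09 × 2 = 0.1800
  age 17: 0.06 × 14 = 0.8400
  age 18: 0.04 × 11 = 0.4400
R₀ = 5.4900 + 5.4400 + 5.7600 + 1.4400 + 0.1800 + 0.8400 + 0.4400 = 19.5900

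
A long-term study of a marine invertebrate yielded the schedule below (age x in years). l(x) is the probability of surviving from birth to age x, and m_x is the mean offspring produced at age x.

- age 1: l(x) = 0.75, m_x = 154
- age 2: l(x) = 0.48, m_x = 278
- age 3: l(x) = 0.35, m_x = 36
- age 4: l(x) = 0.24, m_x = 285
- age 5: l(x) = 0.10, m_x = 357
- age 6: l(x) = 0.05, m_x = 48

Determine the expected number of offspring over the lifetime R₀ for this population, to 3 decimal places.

R₀ = Σ l(x) m_x:
  age 1: 0.75 × 154 = 115.5000
  age 2: 0.48 × 278 = 133.4400
  age 3: 0.35 × 36 = 12.6000
  age 4: 0.24 × 285 = 68.4000
  age 5: 0.10 × 357 = 35.7000
  age 6: 0.05 × 48 = 2.4000
R₀ = 115.5000 + 133.4400 + 12.6000 + 68.4000 + 35.7000 + 2.4000 = 368.0400

368.040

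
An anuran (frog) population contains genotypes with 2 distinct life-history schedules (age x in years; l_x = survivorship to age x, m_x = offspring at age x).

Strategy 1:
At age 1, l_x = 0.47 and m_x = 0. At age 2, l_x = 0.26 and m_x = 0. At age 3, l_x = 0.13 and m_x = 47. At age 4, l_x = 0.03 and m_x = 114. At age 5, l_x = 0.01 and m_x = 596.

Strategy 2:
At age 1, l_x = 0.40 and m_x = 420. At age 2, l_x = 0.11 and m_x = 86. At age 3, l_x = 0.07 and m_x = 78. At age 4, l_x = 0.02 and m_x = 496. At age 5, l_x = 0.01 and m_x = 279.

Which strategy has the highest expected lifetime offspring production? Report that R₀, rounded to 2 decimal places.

195.63

Strategy 1: R₀ = 0.47×0 + 0.26×0 + 0.13×47 + 0.03×114 + 0.01×596 = 15.4900
Strategy 2: R₀ = 0.40×420 + 0.11×86 + 0.07×78 + 0.02×496 + 0.01×279 = 195.6300
Highest R₀: strategy 2 with 195.6300.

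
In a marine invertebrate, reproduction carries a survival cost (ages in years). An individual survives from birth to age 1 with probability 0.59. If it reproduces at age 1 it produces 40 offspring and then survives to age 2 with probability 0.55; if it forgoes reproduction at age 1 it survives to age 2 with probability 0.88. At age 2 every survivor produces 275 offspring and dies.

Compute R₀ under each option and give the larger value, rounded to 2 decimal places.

breed at age 1: R₀ = 0.59 × (40 + 0.55 × 275) = 0.59 × 191.2500 = 112.8375
delay to age 2: R₀ = 0.59 × (0.88 × 275) = 0.59 × 242.0000 = 142.7800
Higher: delay to age 2 (142.7800).

142.78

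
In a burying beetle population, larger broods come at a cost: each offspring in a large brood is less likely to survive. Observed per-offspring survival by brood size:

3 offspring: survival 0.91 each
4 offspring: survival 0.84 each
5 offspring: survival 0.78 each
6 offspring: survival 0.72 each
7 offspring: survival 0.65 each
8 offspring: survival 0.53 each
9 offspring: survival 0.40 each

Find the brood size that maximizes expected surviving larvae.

Expected surviving larvae = c × s(c):
  c=3: 3 × 0.91 = 2.730
  c=4: 4 × 0.84 = 3.360
  c=5: 5 × 0.78 = 3.900
  c=6: 6 × 0.72 = 4.320
  c=7: 7 × 0.65 = 4.550
  c=8: 8 × 0.53 = 4.240
  c=9: 9 × 0.40 = 3.600
Maximum at c = 7 (4.550 surviving larvae).

7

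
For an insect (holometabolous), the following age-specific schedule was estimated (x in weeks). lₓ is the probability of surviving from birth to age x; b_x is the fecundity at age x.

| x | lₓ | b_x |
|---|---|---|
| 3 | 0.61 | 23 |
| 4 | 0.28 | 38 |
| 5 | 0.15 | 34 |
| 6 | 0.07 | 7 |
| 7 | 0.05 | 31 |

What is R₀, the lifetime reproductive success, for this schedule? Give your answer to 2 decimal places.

31.81

R₀ = Σ lₓ b_x:
  age 3: 0.61 × 23 = 14.0300
  age 4: 0.28 × 38 = 10.6400
  age 5: 0.15 × 34 = 5.1000
  age 6: 0.07 × 7 = 0.4900
  age 7: 0.05 × 31 = 1.5500
R₀ = 14.0300 + 10.6400 + 5.1000 + 0.4900 + 1.5500 = 31.8100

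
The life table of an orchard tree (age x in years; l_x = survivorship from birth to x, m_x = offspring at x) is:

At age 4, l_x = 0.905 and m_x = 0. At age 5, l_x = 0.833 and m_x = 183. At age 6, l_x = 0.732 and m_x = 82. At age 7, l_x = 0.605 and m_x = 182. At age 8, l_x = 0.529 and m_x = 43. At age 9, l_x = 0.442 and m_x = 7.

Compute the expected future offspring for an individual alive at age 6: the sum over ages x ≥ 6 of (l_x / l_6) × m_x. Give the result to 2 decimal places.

267.73

l_6 = 0.732. Conditional survival from age 6 to x is l_x / l_6.
  x=6: (0.732/0.732) × 82 = 82.0000
  x=7: (0.605/0.732) × 182 = 150.4235
  x=8: (0.529/0.732) × 43 = 31.0751
  x=9: (0.442/0.732) × 7 = 4.2268
Sum = 82.0000 + 150.4235 + 31.0751 + 4.2268 = 267.7254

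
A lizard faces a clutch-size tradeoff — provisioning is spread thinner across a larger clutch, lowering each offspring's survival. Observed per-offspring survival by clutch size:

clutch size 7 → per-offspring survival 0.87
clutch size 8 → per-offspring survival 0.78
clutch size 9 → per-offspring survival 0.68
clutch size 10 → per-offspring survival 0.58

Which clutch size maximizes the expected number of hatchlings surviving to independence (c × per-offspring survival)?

8

Expected hatchlings surviving to independence = c × s(c):
  c=7: 7 × 0.87 = 6.090
  c=8: 8 × 0.78 = 6.240
  c=9: 9 × 0.68 = 6.120
  c=10: 10 × 0.58 = 5.800
Maximum at c = 8 (6.240 hatchlings surviving to independence).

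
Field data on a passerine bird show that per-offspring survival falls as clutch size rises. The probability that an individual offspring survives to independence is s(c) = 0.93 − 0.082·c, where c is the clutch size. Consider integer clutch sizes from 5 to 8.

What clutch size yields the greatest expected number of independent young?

Expected independent young = c × s(c):
  c=5: 5 × 0.520 = 2.600
  c=6: 6 × 0.438 = 2.628
  c=7: 7 × 0.356 = 2.492
  c=8: 8 × 0.274 = 2.192
Maximum at c = 6 (2.628 independent young).

6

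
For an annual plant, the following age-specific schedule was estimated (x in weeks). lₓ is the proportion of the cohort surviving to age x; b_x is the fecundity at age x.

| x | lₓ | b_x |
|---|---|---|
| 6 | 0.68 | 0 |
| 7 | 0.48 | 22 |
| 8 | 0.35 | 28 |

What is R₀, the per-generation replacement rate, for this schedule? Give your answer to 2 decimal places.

20.36

R₀ = Σ lₓ b_x:
  age 6: 0.68 × 0 = 0.0000
  age 7: 0.48 × 22 = 10.5600
  age 8: 0.35 × 28 = 9.8000
R₀ = 0.0000 + 10.5600 + 9.8000 = 20.3600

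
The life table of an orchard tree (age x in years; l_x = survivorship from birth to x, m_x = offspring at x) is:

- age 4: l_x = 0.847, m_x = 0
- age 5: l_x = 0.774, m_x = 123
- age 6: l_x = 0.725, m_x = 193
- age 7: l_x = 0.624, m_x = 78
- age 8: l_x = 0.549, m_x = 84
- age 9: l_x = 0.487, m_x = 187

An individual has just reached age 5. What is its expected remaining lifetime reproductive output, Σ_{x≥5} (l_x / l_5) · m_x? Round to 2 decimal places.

l_5 = 0.774. Conditional survival from age 5 to x is l_x / l_5.
  x=5: (0.774/0.774) × 123 = 123.0000
  x=6: (0.725/0.774) × 193 = 180.7817
  x=7: (0.624/0.774) × 78 = 62.8837
  x=8: (0.549/0.774) × 84 = 59.5814
  x=9: (0.487/0.774) × 187 = 117.6602
Sum = 123.0000 + 180.7817 + 62.8837 + 59.5814 + 117.6602 = 543.9070

543.91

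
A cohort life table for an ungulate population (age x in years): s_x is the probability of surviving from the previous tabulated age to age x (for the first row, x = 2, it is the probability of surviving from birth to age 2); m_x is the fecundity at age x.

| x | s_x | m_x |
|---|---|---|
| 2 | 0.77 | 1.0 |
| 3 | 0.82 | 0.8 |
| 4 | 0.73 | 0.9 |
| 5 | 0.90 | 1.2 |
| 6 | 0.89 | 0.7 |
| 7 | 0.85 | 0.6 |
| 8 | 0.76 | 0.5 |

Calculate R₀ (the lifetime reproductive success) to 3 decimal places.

Survivorship from birth: l_x = s_2·s_3·…·s_x.
  l_2 = 0.77000
  l_3 = 0.63140
  l_4 = 0.46092
  l_5 = 0.41483
  l_6 = 0.36920
  l_7 = 0.31382
  l_8 = 0.23850
R₀ = Σ l_x m_x:
  age 2: 0.77000 × 1.0 = 0.7700
  age 3: 0.63140 × 0.8 = 0.5051
  age 4: 0.46092 × 0.9 = 0.4148
  age 5: 0.41483 × 1.2 = 0.4978
  age 6: 0.36920 × 0.7 = 0.2584
  age 7: 0.31382 × 0.6 = 0.1883
  age 8: 0.23850 × 0.5 = 0.1192
R₀ = 0.7700 + 0.5051 + 0.4148 + 0.4978 + 0.2584 + 0.1883 + 0.1192 = 2.7537

2.754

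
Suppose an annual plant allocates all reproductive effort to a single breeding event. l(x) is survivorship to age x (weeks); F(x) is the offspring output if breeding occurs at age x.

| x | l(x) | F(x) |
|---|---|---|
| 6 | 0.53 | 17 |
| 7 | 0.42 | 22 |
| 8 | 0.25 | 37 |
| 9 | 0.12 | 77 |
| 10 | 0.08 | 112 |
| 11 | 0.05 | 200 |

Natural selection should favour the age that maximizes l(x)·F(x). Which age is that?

11

Expected offspring if breeding at age x = l(x) × F(x):
  age 6: 0.53 × 17 = 9.010
  age 7: 0.42 × 22 = 9.240
  age 8: 0.25 × 37 = 9.250
  age 9: 0.12 × 77 = 9.240
  age 10: 0.08 × 112 = 8.960
  age 11: 0.05 × 200 = 10.000
Maximum at age 11 (10.000).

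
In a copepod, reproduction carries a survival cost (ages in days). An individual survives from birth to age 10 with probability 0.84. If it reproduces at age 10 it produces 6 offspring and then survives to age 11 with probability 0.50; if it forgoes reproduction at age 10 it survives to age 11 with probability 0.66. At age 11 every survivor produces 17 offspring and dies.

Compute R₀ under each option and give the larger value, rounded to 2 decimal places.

12.18

breed at age 10: R₀ = 0.84 × (6 + 0.50 × 17) = 0.84 × 14.5000 = 12.1800
delay to age 11: R₀ = 0.84 × (0.66 × 17) = 0.84 × 11.2200 = 9.4248
Higher: breed at age 10 (12.1800).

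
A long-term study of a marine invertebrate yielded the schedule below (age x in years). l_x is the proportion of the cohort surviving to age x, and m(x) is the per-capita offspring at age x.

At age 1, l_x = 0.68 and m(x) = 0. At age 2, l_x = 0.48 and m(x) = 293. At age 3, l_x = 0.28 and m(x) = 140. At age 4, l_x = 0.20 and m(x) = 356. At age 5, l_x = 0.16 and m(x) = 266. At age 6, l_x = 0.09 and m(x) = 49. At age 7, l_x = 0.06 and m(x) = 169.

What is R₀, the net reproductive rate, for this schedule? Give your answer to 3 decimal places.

308.150

R₀ = Σ l_x m(x):
  age 1: 0.68 × 0 = 0.0000
  age 2: 0.48 × 293 = 140.6400
  age 3: 0.28 × 140 = 39.2000
  age 4: 0.20 × 356 = 71.2000
  age 5: 0.16 × 266 = 42.5600
  age 6: 0.09 × 49 = 4.4100
  age 7: 0.06 × 169 = 10.1400
R₀ = 0.0000 + 140.6400 + 39.2000 + 71.2000 + 42.5600 + 4.4100 + 10.1400 = 308.1500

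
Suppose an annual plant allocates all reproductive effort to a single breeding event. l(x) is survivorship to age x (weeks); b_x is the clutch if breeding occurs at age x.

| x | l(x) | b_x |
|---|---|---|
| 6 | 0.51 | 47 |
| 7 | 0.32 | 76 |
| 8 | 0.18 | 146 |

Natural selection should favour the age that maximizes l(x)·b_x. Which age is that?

Expected offspring if breeding at age x = l(x) × b_x:
  age 6: 0.51 × 47 = 23.970
  age 7: 0.32 × 76 = 24.320
  age 8: 0.18 × 146 = 26.280
Maximum at age 8 (26.280).

8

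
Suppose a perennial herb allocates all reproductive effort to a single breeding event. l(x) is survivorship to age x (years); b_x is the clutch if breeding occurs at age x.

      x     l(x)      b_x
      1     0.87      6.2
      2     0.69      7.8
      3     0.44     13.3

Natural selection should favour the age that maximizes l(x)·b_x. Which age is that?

3

Expected offspring if breeding at age x = l(x) × b_x:
  age 1: 0.87 × 6.2 = 5.394
  age 2: 0.69 × 7.8 = 5.382
  age 3: 0.44 × 13.3 = 5.852
Maximum at age 3 (5.852).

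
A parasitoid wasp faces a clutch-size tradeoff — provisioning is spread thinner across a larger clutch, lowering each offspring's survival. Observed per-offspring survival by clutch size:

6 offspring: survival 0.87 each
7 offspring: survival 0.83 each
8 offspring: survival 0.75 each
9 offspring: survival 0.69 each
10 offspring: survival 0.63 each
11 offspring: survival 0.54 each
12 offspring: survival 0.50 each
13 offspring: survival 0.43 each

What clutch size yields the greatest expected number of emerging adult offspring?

Expected emerging adult offspring = c × s(c):
  c=6: 6 × 0.87 = 5.220
  c=7: 7 × 0.83 = 5.810
  c=8: 8 × 0.75 = 6.000
  c=9: 9 × 0.69 = 6.210
  c=10: 10 × 0.63 = 6.300
  c=11: 11 × 0.54 = 5.940
  c=12: 12 × 0.50 = 6.000
  c=13: 13 × 0.43 = 5.590
Maximum at c = 10 (6.300 emerging adult offspring).

10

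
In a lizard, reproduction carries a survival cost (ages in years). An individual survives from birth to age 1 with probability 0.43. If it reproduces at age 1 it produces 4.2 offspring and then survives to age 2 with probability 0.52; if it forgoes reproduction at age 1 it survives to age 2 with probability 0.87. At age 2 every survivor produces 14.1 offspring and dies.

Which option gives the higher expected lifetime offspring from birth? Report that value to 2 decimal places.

5.27

breed at age 1: R₀ = 0.43 × (4.2 + 0.52 × 14.1) = 0.43 × 11.5320 = 4.9588
delay to age 2: R₀ = 0.43 × (0.87 × 14.1) = 0.43 × 12.2670 = 5.2748
Higher: delay to age 2 (5.2748).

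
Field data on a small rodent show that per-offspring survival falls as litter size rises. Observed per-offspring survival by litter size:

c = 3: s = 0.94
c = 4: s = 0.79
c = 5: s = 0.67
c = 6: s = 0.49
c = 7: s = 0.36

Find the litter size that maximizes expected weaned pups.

Expected weaned pups = c × s(c):
  c=3: 3 × 0.94 = 2.820
  c=4: 4 × 0.79 = 3.160
  c=5: 5 × 0.67 = 3.350
  c=6: 6 × 0.49 = 2.940
  c=7: 7 × 0.36 = 2.520
Maximum at c = 5 (3.350 weaned pups).

5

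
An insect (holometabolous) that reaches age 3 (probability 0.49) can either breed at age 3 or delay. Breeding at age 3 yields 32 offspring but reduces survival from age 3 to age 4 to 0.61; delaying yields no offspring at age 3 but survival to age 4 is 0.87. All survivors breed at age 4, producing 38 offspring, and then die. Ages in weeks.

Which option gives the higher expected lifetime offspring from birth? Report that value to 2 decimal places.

27.04

breed at age 3: R₀ = 0.49 × (32 + 0.61 × 38) = 0.49 × 55.1800 = 27.0382
delay to age 4: R₀ = 0.49 × (0.87 × 38) = 0.49 × 33.0600 = 16.1994
Higher: breed at age 3 (27.0382).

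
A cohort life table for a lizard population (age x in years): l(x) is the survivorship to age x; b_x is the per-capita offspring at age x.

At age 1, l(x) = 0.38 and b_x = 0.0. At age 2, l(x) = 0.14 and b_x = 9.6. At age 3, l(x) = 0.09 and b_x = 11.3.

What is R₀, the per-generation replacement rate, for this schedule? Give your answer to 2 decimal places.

2.36

R₀ = Σ l(x) b_x:
  age 1: 0.38 × 0.0 = 0.0000
  age 2: 0.14 × 9.6 = 1.3440
  age 3: 0.09 × 11.3 = 1.0170
R₀ = 0.0000 + 1.3440 + 1.0170 = 2.3610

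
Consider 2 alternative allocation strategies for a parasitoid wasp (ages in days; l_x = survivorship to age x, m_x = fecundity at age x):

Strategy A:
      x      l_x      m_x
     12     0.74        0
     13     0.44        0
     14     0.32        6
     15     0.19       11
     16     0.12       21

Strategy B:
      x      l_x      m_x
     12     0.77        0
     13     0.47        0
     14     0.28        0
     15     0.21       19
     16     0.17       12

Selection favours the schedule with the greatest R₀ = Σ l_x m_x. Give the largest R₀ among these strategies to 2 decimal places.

6.53

Strategy A: R₀ = 0.74×0 + 0.44×0 + 0.32×6 + 0.19×11 + 0.12×21 = 6.5300
Strategy B: R₀ = 0.77×0 + 0.47×0 + 0.28×0 + 0.21×19 + 0.17×12 = 6.0300
Highest R₀: strategy A with 6.5300.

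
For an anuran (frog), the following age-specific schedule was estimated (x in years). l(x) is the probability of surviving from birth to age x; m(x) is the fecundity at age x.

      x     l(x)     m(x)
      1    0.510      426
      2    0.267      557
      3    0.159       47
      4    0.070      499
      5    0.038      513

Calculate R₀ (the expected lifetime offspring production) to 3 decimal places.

R₀ = Σ l(x) m(x):
  age 1: 0.510 × 426 = 217.2600
  age 2: 0.267 × 557 = 148.7190
  age 3: 0.159 × 47 = 7.4730
  age 4: 0.070 × 499 = 34.9300
  age 5: 0.038 × 513 = 19.4940
R₀ = 217.2600 + 148.7190 + 7.4730 + 34.9300 + 19.4940 = 427.8760

427.876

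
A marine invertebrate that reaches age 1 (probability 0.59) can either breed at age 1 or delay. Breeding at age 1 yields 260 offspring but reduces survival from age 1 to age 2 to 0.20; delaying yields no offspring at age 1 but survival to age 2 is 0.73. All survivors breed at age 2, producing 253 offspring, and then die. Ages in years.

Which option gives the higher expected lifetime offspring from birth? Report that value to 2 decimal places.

183.25

breed at age 1: R₀ = 0.59 × (260 + 0.20 × 253) = 0.59 × 310.6000 = 183.2540
delay to age 2: R₀ = 0.59 × (0.73 × 253) = 0.59 × 184.6900 = 108.9671
Higher: breed at age 1 (183.2540).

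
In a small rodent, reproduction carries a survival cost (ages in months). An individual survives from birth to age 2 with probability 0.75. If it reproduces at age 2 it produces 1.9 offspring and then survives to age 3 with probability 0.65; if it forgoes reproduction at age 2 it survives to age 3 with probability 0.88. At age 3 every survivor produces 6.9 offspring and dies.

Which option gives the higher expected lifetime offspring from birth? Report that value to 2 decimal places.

breed at age 2: R₀ = 0.75 × (1.9 + 0.65 × 6.9) = 0.75 × 6.3850 = 4.7888
delay to age 3: R₀ = 0.75 × (0.88 × 6.9) = 0.75 × 6.0720 = 4.5540
Higher: breed at age 2 (4.7888).

4.79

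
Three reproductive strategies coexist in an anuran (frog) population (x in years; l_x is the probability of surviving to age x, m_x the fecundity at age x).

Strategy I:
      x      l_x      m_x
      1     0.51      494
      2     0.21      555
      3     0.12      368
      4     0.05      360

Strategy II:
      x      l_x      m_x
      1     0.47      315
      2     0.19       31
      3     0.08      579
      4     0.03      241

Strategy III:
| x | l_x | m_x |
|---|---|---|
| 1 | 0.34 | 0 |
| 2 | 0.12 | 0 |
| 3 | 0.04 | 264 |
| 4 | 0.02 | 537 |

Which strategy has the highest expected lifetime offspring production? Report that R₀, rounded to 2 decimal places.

430.65

Strategy I: R₀ = 0.51×494 + 0.21×555 + 0.12×368 + 0.05×360 = 430.6500
Strategy II: R₀ = 0.47×315 + 0.19×31 + 0.08×579 + 0.03×241 = 207.4900
Strategy III: R₀ = 0.34×0 + 0.12×0 + 0.04×264 + 0.02×537 = 21.3000
Highest R₀: strategy I with 430.6500.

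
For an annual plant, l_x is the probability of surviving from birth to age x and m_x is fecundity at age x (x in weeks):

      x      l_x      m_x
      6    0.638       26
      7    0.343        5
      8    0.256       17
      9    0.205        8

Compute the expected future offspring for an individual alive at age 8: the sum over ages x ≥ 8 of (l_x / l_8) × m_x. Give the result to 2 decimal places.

23.41

l_8 = 0.256. Conditional survival from age 8 to x is l_x / l_8.
  x=8: (0.256/0.256) × 17 = 17.0000
  x=9: (0.205/0.256) × 8 = 6.4062
Sum = 17.0000 + 6.4062 = 23.4062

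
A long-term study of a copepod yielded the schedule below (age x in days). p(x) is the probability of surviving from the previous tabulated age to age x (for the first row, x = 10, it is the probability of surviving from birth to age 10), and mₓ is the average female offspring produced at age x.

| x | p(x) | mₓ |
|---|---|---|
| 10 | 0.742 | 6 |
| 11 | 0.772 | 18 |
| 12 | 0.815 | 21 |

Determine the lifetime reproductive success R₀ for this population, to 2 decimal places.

24.57

Survivorship from birth: l_x = p_10·p_11·…·p_x.
  l_10 = 0.74200
  l_11 = 0.57282
  l_12 = 0.46685
R₀ = Σ l_x mₓ:
  age 10: 0.74200 × 6 = 4.4520
  age 11: 0.57282 × 18 = 10.3108
  age 12: 0.46685 × 21 = 9.8039
R₀ = 4.4520 + 10.3108 + 9.8039 = 24.5666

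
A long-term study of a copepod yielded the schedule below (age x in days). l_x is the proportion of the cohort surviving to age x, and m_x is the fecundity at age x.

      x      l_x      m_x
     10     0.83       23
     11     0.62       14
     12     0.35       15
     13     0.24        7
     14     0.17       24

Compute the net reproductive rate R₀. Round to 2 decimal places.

38.78

R₀ = Σ l_x m_x:
  age 10: 0.83 × 23 = 19.0900
  age 11: 0.62 × 14 = 8.6800
  age 12: 0.35 × 15 = 5.2500
  age 13: 0.24 × 7 = 1.6800
  age 14: 0.17 × 24 = 4.0800
R₀ = 19.0900 + 8.6800 + 5.2500 + 1.6800 + 4.0800 = 38.7800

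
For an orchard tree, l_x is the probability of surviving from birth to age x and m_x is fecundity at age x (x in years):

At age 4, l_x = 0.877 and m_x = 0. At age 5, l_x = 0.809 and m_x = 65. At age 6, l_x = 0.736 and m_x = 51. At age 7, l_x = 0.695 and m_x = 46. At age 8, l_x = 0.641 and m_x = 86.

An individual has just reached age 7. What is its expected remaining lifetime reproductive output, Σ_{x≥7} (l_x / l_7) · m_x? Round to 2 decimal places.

l_7 = 0.695. Conditional survival from age 7 to x is l_x / l_7.
  x=7: (0.695/0.695) × 46 = 46.0000
  x=8: (0.641/0.695) × 86 = 79.3180
Sum = 46.0000 + 79.3180 = 125.3180

125.32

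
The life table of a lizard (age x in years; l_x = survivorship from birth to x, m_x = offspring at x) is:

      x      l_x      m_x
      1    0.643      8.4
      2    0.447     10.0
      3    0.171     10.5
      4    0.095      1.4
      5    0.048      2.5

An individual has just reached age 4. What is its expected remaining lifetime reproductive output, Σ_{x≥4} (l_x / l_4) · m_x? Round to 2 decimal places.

2.66

l_4 = 0.095. Conditional survival from age 4 to x is l_x / l_4.
  x=4: (0.095/0.095) × 1.4 = 1.4000
  x=5: (0.048/0.095) × 2.5 = 1.2632
Sum = 1.4000 + 1.2632 = 2.6632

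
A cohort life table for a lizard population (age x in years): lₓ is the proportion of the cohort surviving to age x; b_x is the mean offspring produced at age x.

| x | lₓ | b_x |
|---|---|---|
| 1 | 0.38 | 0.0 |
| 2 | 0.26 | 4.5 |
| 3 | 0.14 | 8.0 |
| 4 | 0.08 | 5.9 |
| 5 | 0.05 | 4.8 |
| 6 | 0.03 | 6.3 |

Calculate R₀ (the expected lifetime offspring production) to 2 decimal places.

3.19

R₀ = Σ lₓ b_x:
  age 1: 0.38 × 0.0 = 0.0000
  age 2: 0.26 × 4.5 = 1.1700
  age 3: 0.14 × 8.0 = 1.1200
  age 4: 0.08 × 5.9 = 0.4720
  age 5: 0.05 × 4.8 = 0.2400
  age 6: 0.03 × 6.3 = 0.1890
R₀ = 0.0000 + 1.1700 + 1.1200 + 0.4720 + 0.2400 + 0.1890 = 3.1910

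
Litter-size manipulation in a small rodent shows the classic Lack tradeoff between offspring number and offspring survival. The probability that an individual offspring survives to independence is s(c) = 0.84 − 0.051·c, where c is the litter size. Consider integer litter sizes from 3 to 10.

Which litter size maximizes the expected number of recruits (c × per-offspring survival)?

Expected recruits = c × s(c):
  c=3: 3 × 0.687 = 2.061
  c=4: 4 × 0.636 = 2.544
  c=5: 5 × 0.585 = 2.925
  c=6: 6 × 0.534 = 3.204
  c=7: 7 × 0.483 = 3.381
  c=8: 8 × 0.432 = 3.456
  c=9: 9 × 0.381 = 3.429
  c=10: 10 × 0.330 = 3.300
Maximum at c = 8 (3.456 recruits).

8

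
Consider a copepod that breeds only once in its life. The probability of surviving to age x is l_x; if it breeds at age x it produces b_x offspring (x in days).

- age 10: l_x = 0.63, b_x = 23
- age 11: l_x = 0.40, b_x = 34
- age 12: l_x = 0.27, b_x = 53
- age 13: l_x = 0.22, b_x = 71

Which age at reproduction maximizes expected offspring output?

13

Expected offspring if breeding at age x = l_x × b_x:
  age 10: 0.63 × 23 = 14.490
  age 11: 0.40 × 34 = 13.600
  age 12: 0.27 × 53 = 14.310
  age 13: 0.22 × 71 = 15.620
Maximum at age 13 (15.620).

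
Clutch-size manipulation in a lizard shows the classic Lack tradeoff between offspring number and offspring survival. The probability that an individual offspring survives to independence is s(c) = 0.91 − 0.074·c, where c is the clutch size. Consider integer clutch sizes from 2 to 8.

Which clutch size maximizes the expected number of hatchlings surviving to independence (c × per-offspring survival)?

Expected hatchlings surviving to independence = c × s(c):
  c=2: 2 × 0.762 = 1.524
  c=3: 3 × 0.688 = 2.064
  c=4: 4 × 0.614 = 2.456
  c=5: 5 × 0.540 = 2.700
  c=6: 6 × 0.466 = 2.796
  c=7: 7 × 0.392 = 2.744
  c=8: 8 × 0.318 = 2.544
Maximum at c = 6 (2.796 hatchlings surviving to independence).

6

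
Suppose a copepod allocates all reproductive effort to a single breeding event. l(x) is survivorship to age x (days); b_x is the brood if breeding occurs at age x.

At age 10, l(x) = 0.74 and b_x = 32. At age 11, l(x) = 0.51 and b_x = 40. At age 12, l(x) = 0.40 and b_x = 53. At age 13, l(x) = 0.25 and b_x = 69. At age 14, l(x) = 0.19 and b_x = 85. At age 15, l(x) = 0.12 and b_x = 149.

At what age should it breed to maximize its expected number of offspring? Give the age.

Expected offspring if breeding at age x = l(x) × b_x:
  age 10: 0.74 × 32 = 23.680
  age 11: 0.51 × 40 = 20.400
  age 12: 0.40 × 53 = 21.200
  age 13: 0.25 × 69 = 17.250
  age 14: 0.19 × 85 = 16.150
  age 15: 0.12 × 149 = 17.880
Maximum at age 10 (23.680).

10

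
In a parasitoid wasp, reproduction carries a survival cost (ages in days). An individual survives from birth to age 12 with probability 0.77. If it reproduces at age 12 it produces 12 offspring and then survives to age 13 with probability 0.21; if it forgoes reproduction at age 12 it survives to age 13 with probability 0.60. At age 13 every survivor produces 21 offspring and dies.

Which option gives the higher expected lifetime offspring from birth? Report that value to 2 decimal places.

12.64

breed at age 12: R₀ = 0.77 × (12 + 0.21 × 21) = 0.77 × 16.4100 = 12.6357
delay to age 13: R₀ = 0.77 × (0.60 × 21) = 0.77 × 12.6000 = 9.7020
Higher: breed at age 12 (12.6357).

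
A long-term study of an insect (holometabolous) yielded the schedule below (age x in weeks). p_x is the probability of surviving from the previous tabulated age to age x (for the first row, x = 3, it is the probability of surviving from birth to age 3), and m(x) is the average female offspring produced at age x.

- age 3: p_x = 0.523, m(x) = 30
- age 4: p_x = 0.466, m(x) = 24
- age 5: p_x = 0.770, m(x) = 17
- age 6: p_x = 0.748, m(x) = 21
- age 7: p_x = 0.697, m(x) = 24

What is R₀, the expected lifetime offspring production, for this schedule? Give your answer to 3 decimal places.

Survivorship from birth: l_x = p_3·p_4·…·p_x.
  l_3 = 0.52300
  l_4 = 0.24372
  l_5 = 0.18766
  l_6 = 0.14037
  l_7 = 0.09784
R₀ = Σ l_x m(x):
  age 3: 0.52300 × 30 = 15.6900
  age 4: 0.24372 × 24 = 5.8493
  age 5: 0.18766 × 17 = 3.1902
  age 6: 0.14037 × 21 = 2.9478
  age 7: 0.09784 × 24 = 2.3482
R₀ = 15.6900 + 5.8493 + 3.1902 + 2.9478 + 2.3482 = 30.0254

30.025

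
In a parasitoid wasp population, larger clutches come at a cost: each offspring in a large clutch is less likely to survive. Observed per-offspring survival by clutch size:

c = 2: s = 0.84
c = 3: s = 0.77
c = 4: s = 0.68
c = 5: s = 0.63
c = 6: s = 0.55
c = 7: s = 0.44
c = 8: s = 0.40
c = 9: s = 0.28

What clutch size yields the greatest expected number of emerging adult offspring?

6

Expected emerging adult offspring = c × s(c):
  c=2: 2 × 0.84 = 1.680
  c=3: 3 × 0.77 = 2.310
  c=4: 4 × 0.68 = 2.720
  c=5: 5 × 0.63 = 3.150
  c=6: 6 × 0.55 = 3.300
  c=7: 7 × 0.44 = 3.080
  c=8: 8 × 0.40 = 3.200
  c=9: 9 × 0.28 = 2.520
Maximum at c = 6 (3.300 emerging adult offspring).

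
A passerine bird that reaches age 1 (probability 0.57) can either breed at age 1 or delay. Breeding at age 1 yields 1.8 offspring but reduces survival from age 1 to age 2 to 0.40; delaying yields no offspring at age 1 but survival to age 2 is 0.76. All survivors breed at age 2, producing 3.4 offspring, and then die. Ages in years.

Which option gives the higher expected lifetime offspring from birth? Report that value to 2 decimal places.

breed at age 1: R₀ = 0.57 × (1.8 + 0.40 × 3.4) = 0.57 × 3.1600 = 1.8012
delay to age 2: R₀ = 0.57 × (0.76 × 3.4) = 0.57 × 2.5840 = 1.4729
Higher: breed at age 1 (1.8012).

1.80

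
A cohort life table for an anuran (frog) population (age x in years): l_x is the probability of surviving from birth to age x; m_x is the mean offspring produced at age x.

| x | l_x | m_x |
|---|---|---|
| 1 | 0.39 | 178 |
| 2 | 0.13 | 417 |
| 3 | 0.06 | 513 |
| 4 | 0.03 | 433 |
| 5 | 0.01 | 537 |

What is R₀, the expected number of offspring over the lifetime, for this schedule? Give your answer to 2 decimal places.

R₀ = Σ l_x m_x:
  age 1: 0.39 × 178 = 69.4200
  age 2: 0.13 × 417 = 54.2100
  age 3: 0.06 × 513 = 30.7800
  age 4: 0.03 × 433 = 12.9900
  age 5: 0.01 × 537 = 5.3700
R₀ = 69.4200 + 54.2100 + 30.7800 + 12.9900 + 5.3700 = 172.7700

172.77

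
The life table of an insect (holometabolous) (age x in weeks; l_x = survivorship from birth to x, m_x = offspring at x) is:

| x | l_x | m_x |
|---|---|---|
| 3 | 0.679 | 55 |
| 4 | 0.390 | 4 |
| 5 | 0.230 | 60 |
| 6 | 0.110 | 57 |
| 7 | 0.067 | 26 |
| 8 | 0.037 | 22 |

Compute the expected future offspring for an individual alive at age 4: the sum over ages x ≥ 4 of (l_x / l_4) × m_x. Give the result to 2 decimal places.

l_4 = 0.390. Conditional survival from age 4 to x is l_x / l_4.
  x=4: (0.390/0.390) × 4 = 4.0000
  x=5: (0.230/0.390) × 60 = 35.3846
  x=6: (0.110/0.390) × 57 = 16.0769
  x=7: (0.067/0.390) × 26 = 4.4667
  x=8: (0.037/0.390) × 22 = 2.0872
Sum = 4.0000 + 35.3846 + 16.0769 + 4.4667 + 2.0872 = 62.0154

62.02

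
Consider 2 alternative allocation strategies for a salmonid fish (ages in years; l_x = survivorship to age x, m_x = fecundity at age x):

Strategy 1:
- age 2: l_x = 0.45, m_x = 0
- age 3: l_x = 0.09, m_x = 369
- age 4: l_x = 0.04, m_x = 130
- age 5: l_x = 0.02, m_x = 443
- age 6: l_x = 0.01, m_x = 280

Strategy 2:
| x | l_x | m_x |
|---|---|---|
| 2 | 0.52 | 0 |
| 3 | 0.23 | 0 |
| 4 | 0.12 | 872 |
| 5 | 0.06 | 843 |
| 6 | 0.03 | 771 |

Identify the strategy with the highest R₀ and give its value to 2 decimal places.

178.35

Strategy 1: R₀ = 0.45×0 + 0.09×369 + 0.04×130 + 0.02×443 + 0.01×280 = 50.0700
Strategy 2: R₀ = 0.52×0 + 0.23×0 + 0.12×872 + 0.06×843 + 0.03×771 = 178.3500
Highest R₀: strategy 2 with 178.3500.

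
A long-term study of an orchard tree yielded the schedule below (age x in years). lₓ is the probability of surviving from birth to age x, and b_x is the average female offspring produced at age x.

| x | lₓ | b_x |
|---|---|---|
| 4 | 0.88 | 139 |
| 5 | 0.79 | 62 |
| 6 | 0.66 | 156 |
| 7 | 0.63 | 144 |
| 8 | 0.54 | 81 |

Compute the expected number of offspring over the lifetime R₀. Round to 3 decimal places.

408.720

R₀ = Σ lₓ b_x:
  age 4: 0.88 × 139 = 122.3200
  age 5: 0.79 × 62 = 48.9800
  age 6: 0.66 × 156 = 102.9600
  age 7: 0.63 × 144 = 90.7200
  age 8: 0.54 × 81 = 43.7400
R₀ = 122.3200 + 48.9800 + 102.9600 + 90.7200 + 43.7400 = 408.7200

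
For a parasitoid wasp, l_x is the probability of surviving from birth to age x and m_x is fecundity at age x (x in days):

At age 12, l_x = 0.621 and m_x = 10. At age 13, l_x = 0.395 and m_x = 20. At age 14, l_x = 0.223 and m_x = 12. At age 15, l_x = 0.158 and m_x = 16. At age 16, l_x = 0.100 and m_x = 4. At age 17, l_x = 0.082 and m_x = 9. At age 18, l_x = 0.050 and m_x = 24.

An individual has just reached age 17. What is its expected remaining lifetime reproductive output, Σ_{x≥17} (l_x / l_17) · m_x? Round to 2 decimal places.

l_17 = 0.082. Conditional survival from age 17 to x is l_x / l_17.
  x=17: (0.082/0.082) × 9 = 9.0000
  x=18: (0.050/0.082) × 24 = 14.6341
Sum = 9.0000 + 14.6341 = 23.6341

23.63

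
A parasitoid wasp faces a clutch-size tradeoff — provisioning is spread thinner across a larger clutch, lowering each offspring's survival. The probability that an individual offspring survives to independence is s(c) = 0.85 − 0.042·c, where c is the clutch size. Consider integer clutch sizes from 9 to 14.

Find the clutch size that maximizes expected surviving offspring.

10

Expected surviving offspring = c × s(c):
  c=9: 9 × 0.472 = 4.248
  c=10: 10 × 0.430 = 4.300
  c=11: 11 × 0.388 = 4.268
  c=12: 12 × 0.346 = 4.152
  c=13: 13 × 0.304 = 3.952
  c=14: 14 × 0.262 = 3.668
Maximum at c = 10 (4.300 surviving offspring).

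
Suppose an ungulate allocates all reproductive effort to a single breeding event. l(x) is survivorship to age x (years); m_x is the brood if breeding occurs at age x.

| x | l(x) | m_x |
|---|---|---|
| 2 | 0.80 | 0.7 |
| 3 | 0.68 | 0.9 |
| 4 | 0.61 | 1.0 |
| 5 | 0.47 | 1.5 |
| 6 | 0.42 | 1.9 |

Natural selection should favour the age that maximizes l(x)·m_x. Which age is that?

6

Expected offspring if breeding at age x = l(x) × m_x:
  age 2: 0.80 × 0.7 = 0.560
  age 3: 0.68 × 0.9 = 0.612
  age 4: 0.61 × 1.0 = 0.610
  age 5: 0.47 × 1.5 = 0.705
  age 6: 0.42 × 1.9 = 0.798
Maximum at age 6 (0.798).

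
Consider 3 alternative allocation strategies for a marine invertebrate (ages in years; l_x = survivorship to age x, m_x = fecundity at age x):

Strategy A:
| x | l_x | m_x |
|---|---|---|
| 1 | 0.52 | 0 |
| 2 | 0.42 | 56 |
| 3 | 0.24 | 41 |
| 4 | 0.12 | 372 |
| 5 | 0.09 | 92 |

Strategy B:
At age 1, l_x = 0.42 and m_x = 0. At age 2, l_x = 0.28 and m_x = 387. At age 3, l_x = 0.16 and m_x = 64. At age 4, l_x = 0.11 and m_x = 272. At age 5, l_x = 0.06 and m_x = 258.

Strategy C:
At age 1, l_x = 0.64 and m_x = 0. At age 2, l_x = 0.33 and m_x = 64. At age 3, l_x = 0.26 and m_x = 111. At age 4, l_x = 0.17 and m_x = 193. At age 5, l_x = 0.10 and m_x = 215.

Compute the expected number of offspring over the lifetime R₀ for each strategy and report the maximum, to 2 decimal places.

164.00

Strategy A: R₀ = 0.52×0 + 0.42×56 + 0.24×41 + 0.12×372 + 0.09×92 = 86.2800
Strategy B: R₀ = 0.42×0 + 0.28×387 + 0.16×64 + 0.11×272 + 0.06×258 = 164.0000
Strategy C: R₀ = 0.64×0 + 0.33×64 + 0.26×111 + 0.17×193 + 0.10×215 = 104.2900
Highest R₀: strategy B with 164.0000.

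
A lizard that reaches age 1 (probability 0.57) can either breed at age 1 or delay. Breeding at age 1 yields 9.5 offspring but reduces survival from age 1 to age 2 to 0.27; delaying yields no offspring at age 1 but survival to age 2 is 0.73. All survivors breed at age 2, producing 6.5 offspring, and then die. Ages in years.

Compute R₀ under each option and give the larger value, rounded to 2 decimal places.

breed at age 1: R₀ = 0.57 × (9.5 + 0.27 × 6.5) = 0.57 × 11.2550 = 6.4154
delay to age 2: R₀ = 0.57 × (0.73 × 6.5) = 0.57 × 4.7450 = 2.7046
Higher: breed at age 1 (6.4154).

6.42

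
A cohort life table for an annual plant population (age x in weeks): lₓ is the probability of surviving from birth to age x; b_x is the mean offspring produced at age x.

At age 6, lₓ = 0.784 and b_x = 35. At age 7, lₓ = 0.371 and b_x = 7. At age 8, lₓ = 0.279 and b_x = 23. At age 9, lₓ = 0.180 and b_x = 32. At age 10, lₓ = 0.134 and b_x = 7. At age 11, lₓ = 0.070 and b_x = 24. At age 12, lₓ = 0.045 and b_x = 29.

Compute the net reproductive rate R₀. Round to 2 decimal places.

R₀ = Σ lₓ b_x:
  age 6: 0.784 × 35 = 27.4400
  age 7: 0.371 × 7 = 2.5970
  age 8: 0.279 × 23 = 6.4170
  age 9: 0.180 × 32 = 5.7600
  age 10: 0.134 × 7 = 0.9380
  age 11: 0.070 × 24 = 1.6800
  age 12: 0.045 × 29 = 1.3050
R₀ = 27.4400 + 2.5970 + 6.4170 + 5.7600 + 0.9380 + 1.6800 + 1.3050 = 46.1370

46.14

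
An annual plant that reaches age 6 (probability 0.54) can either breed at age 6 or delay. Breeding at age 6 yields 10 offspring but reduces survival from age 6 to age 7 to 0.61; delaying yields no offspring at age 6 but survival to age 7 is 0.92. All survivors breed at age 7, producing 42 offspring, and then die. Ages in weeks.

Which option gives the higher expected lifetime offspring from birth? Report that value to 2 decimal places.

breed at age 6: R₀ = 0.54 × (10 + 0.61 × 42) = 0.54 × 35.6200 = 19.2348
delay to age 7: R₀ = 0.54 × (0.92 × 42) = 0.54 × 38.6400 = 20.8656
Higher: delay to age 7 (20.8656).

20.87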